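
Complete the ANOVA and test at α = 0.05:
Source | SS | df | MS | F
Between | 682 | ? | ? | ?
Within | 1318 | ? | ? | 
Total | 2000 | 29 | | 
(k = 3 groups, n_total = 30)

df_between = 2, df_within = 27. MS_between = 341.0, MS_within = 48.81. F = 6.986, F_crit ≈ 3.354. Reject H₀.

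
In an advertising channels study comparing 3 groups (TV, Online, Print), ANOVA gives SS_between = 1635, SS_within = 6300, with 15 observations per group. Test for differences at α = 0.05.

df_between = 2, df_within = 42. F = MS_between/MS_within = 817.5/150.0 = 5.45. F_crit ≈ 3.22. Reject H₀. At least one mean differs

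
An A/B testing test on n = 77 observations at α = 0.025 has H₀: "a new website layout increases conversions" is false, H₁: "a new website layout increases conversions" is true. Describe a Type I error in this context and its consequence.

Type I error: rejecting H₀ when it is true — concluding that a new website layout increases conversions when in fact it is not. Consequence: rolling out a layout that doesn't actually help — wasted engineering effort.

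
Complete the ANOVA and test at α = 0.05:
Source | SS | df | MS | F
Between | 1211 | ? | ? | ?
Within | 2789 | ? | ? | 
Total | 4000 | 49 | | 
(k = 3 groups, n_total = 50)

df_between = 2, df_within = 47. MS_between = 605.5, MS_within = 59.34. F = 10.204, F_crit ≈ 3.195. Reject H₀.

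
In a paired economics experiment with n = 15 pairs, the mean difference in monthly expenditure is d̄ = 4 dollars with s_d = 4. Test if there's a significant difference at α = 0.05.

t = d̄/(s_d/√n) = 4/(4/√15) = 3.873. df = 14, critical t = ±2.145. Reject H₀.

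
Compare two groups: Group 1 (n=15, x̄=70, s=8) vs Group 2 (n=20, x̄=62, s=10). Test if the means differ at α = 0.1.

Pooled sp = 9.2. t = 2.545, df = 33. Critical t = ±1.692. Reject H₀.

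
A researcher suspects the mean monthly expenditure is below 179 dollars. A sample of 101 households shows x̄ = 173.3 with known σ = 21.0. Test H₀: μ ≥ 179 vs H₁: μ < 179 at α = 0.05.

z = -2.728. Critical value: -1.645. Reject H₀.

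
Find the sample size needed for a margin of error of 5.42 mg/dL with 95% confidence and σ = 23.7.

n = (z*σ/E)² = (1.96×23.7/5.42)² = 73.5 → n = 74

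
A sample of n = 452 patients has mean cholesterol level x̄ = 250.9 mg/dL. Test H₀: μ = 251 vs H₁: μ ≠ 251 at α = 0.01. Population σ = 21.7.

z = (x̄ - μ₀)/(σ/√n) = (250.9 - 251)/(21.7/√452) = -0.098. Critical value: ±2.576. Since |-0.098| ≤ 2.576, Fail to reject H₀.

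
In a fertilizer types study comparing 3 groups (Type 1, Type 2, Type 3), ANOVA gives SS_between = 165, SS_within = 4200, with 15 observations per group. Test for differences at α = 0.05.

df_between = 2, df_within = 42. F = MS_between/MS_within = 82.5/100.0 = 0.825. F_crit ≈ 3.22. Fail to reject H₀.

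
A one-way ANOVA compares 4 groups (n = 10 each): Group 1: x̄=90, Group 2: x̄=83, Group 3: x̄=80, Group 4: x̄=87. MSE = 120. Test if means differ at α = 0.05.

Grand mean = 85.0. SS_between = 580.0, MS_between = 193.33. F = 1.611, F_crit ≈ 2.866. Fail to reject H₀.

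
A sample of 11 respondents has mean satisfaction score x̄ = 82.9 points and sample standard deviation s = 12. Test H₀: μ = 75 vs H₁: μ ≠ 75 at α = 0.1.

t = (x̄ - μ₀)/(s/√n) = (82.9 - 75)/(12/√11) = 2.183. df = 10, critical t = ±1.812. Reject H₀.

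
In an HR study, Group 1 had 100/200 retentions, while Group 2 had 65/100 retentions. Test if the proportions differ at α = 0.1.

p̂₁ = 0.5, p̂₂ = 0.65, pooled p̂ = 0.55. z = -2.462. Critical: ±1.645. Reject H₀.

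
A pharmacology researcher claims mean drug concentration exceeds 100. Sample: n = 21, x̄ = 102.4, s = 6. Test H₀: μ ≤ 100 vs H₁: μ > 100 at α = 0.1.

t = (102.4 - 100)/(6/√21) = 1.833, df = 20. Critical t = 1.325. Reject H₀.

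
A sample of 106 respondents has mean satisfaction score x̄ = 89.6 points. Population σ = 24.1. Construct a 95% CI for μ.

CI = x̄ ± z*(σ/√n) = 89.6 ± 1.96(24.1/√106) = 89.6 ± 4.59 = (85.01, 94.19)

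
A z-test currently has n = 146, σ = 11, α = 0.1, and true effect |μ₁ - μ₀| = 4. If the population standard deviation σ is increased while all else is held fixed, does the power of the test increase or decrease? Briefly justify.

Power decreases: a larger σ inflates the standard error σ/√n, pulling the sampling distribution under H₁ back toward the critical value.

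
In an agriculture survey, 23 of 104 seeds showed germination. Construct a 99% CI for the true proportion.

p̂ = 0.221. CI = p̂ ± z*√(p̂(1-p̂)/n) = (0.116, 0.326)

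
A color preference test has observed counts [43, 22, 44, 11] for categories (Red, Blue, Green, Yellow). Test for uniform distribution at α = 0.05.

Expected = 30 each. χ² = Σ(O-E)²/E = 26.333. df = 3, critical value = 7.815. Reject H₀.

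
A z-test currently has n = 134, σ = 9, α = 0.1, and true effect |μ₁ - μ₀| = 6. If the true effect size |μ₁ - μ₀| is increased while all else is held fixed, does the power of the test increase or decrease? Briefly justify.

Power increases: a larger true effect increases the non-centrality λ = |μ₁ - μ₀|/(σ/√n).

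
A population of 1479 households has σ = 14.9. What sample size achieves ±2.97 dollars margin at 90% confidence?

Without FPC: n₀ = (1.645×14.9/2.97)² = 68.107. With FPC: n = n₀N/(n₀+N-1) = 65.2 → n = 66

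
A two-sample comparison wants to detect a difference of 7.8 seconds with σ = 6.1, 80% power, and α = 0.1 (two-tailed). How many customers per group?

n per group = 2(z_α/2 + z_β)²σ²/d² = 2×(1.645 + 0.84)²×6.1²/7.8² = 7.6 → n = 8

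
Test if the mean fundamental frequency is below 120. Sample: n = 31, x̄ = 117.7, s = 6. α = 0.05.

t = (117.7 - 120)/(6/√31) = -2.134, df = 30. Critical t = -1.697. Reject H₀.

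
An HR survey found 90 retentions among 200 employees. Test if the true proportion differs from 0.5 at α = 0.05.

p̂ = 0.45, p₀ = 0.5. z = (p̂ - p₀)/√(p₀(1-p₀)/n) = -1.414. Critical: ±1.96. Fail to reject H₀.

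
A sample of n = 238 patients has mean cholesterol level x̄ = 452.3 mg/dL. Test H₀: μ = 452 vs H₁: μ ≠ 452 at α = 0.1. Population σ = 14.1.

z = (x̄ - μ₀)/(σ/√n) = (452.3 - 452)/(14.1/√238) = 0.328. Critical value: ±1.645. Since |0.328| ≤ 1.645, Fail to reject H₀.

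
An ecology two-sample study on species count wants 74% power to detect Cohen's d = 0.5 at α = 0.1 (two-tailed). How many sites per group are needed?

z_{α/2} = 1.645, z_β = Φ⁻¹(0.74) = 0.643. For medium effect (d = 0.5): n per group = 2(z_{α/2} + z_β)²/d² = 2(1.645 + 0.643)²/0.5² = 41.9 → 42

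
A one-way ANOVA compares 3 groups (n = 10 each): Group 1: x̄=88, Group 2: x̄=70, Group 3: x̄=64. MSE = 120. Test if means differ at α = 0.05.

Grand mean = 74.0. SS_between = 3120.0, MS_between = 1560.0. F = 13.0, F_crit ≈ 3.354. Reject H₀.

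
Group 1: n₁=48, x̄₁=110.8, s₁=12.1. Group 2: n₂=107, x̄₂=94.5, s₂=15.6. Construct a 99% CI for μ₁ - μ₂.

Difference = 16.3. SE = √(12.1²/48 + 15.6²/107) = 2.308. CI = (10.36, 22.24)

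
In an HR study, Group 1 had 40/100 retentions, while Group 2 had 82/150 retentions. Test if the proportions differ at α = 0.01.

p̂₁ = 0.4, p̂₂ = 0.547, pooled p̂ = 0.488. z = -2.273. Critical: ±2.576. Fail to reject H₀.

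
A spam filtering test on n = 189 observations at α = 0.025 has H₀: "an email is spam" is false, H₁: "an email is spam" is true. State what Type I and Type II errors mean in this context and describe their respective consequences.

Type I (false positive): concluding that an email is spam when it is not — a legitimate email is sent to the spam folder and the user misses it. Type II (false negative): failing to conclude that an email is spam when it is — a spam email lands in the inbox. Which is costlier depends on domain priorities and is a judgement call rather than a statistical fact.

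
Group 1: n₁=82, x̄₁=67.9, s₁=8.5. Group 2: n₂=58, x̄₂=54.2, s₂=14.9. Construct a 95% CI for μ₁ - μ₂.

Difference = 13.7. SE = √(8.5²/82 + 14.9²/58) = 2.17. CI = (9.45, 17.95)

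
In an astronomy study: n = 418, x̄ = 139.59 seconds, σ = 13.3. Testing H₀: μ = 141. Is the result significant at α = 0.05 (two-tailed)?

z = (139.59 - 141)/(13.3/√418) = -2.167. Since |z| > 1.96, significant at α = 0.05.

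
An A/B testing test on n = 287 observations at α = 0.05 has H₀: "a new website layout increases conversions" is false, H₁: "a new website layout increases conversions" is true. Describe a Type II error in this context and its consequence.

Type II error: failing to reject H₀ when it is false — concluding that a new website layout increases conversions is not supported when in fact it is. Consequence: discarding a layout that would have improved conversions — lost revenue.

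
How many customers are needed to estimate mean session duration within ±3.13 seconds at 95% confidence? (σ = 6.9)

n = (z*σ/E)² = (1.96×6.9/3.13)² = 18.7 → n = 19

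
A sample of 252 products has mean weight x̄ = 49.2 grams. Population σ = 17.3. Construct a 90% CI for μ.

CI = x̄ ± z*(σ/√n) = 49.2 ± 1.645(17.3/√252) = 49.2 ± 1.79 = (47.41, 50.99)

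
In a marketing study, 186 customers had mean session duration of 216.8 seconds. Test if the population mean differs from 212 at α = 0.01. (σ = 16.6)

z = (x̄ - μ₀)/(σ/√n) = (216.8 - 212)/(16.6/√186) = 3.944. Critical value: ±2.576. Since |3.944| > 2.576, Reject H₀.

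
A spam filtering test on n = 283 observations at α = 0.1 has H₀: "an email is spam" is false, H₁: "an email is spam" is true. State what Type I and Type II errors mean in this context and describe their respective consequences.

Type I (false positive): concluding that an email is spam when it is not — a legitimate email is sent to the spam folder and the user misses it. Type II (false negative): failing to conclude that an email is spam when it is — a spam email lands in the inbox. Which is costlier depends on domain priorities and is a judgement call rather than a statistical fact.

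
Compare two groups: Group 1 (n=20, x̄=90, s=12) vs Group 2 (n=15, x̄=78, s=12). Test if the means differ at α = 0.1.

Pooled sp = 12.0. t = 2.928, df = 33. Critical t = ±1.692. Reject H₀.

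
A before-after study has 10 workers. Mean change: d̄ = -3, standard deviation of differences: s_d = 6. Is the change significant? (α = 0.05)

t = d̄/(s_d/√n) = -3/(6/√10) = -1.581. df = 9, critical t = ±2.262. Fail to reject H₀.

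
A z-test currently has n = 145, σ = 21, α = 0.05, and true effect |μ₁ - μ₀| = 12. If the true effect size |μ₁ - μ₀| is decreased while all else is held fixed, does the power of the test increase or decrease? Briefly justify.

Power decreases: a smaller true effect decreases the non-centrality λ = |μ₁ - μ₀|/(σ/√n).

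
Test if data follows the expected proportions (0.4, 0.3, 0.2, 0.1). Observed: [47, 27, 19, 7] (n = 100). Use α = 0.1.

Expected: [40.0, 30.0, 20.0, 10.0]. χ² = 2.475. df = 3, critical = 6.251. Fail to reject H₀.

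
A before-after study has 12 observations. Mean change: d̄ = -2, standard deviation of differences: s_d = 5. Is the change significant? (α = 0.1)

t = d̄/(s_d/√n) = -2/(5/√12) = -1.386. df = 11, critical t = ±1.796. Fail to reject H₀.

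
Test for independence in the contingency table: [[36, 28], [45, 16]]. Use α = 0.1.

χ² = 4.203. df = 1, critical = 2.706. Reject H₀. Variables are dependent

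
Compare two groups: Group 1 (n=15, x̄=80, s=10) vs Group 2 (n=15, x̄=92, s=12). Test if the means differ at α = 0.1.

Pooled sp = 11.05. t = -2.975, df = 28. Critical t = ±1.701. Reject H₀.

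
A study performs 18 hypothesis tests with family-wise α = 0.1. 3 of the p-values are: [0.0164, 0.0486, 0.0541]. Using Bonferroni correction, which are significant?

Bonferroni α = 0.1/18 = 0.00556. None of the given p-values are significant.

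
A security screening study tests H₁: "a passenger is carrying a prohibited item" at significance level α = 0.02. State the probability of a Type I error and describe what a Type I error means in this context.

P(Type I error) = α = 0.02. A Type I error is rejecting H₀ when H₀ is actually true (false positive) — here, concluding that a passenger is carrying a prohibited item when in fact this is not the case. Consequence: detaining an innocent passenger — delay and inconvenience.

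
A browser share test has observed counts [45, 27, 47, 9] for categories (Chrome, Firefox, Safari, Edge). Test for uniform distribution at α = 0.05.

Expected = 32 each. χ² = Σ(O-E)²/E = 29.625. df = 3, critical value = 7.815. Reject H₀.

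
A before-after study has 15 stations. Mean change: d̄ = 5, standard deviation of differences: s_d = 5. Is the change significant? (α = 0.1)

t = d̄/(s_d/√n) = 5/(5/√15) = 3.873. df = 14, critical t = ±1.761. Reject H₀.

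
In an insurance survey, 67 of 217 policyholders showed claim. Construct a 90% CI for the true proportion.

p̂ = 0.309. CI = p̂ ± z*√(p̂(1-p̂)/n) = (0.257, 0.36)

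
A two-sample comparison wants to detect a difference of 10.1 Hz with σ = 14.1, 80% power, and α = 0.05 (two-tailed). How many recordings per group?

n per group = 2(z_α/2 + z_β)²σ²/d² = 2×(1.96 + 0.84)²×14.1²/10.1² = 30.6 → n = 31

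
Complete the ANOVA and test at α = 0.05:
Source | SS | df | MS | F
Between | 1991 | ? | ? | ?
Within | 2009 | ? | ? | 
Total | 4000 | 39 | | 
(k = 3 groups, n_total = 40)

df_between = 2, df_within = 37. MS_between = 995.5, MS_within = 54.3. F = 18.334, F_crit ≈ 3.252. Reject H₀.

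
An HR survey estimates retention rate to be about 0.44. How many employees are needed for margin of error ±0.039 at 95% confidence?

n = z²p(1-p)/E² = 1.96²×0.44×0.56/0.039² = 622.3 → n = 623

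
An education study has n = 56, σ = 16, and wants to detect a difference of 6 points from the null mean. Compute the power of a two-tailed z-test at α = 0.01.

SE = σ/√n = 16/√56 = 2.138. Non-centrality λ = d/SE = 6/2.138 = 2.806. Power ≈ Φ(λ - z_{α/2}) = Φ(2.806 - 2.576) = Φ(0.23) = 0.591.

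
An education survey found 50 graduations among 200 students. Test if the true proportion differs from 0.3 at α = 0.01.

p̂ = 0.25, p₀ = 0.3. z = (p̂ - p₀)/√(p₀(1-p₀)/n) = -1.543. Critical: ±2.576. Fail to reject H₀.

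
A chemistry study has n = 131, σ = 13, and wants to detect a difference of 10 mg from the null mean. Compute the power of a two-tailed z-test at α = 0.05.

SE = σ/√n = 13/√131 = 1.136. Non-centrality λ = d/SE = 10/1.136 = 8.804. Power ≈ Φ(λ - z_{α/2}) = Φ(8.804 - 1.96) = Φ(6.844) = 1.0.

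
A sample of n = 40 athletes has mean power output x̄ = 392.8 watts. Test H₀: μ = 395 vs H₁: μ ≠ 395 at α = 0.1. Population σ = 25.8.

z = (x̄ - μ₀)/(σ/√n) = (392.8 - 395)/(25.8/√40) = -0.539. Critical value: ±1.645. Since |-0.539| ≤ 1.645, Fail to reject H₀.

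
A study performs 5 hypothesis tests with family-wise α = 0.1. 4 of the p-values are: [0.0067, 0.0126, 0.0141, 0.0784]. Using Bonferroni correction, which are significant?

Bonferroni α = 0.1/5 = 0.02. Significant p-values: [0.0067, 0.0126, 0.0141]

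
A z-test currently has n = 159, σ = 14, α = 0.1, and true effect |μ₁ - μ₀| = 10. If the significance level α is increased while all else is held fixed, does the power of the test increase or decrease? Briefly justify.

Power increases: a larger α lowers the critical value, so more of the H₁ sampling distribution falls in the rejection region.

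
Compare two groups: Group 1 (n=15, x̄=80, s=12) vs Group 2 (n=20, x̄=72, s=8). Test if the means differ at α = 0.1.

Pooled sp = 9.9. t = 2.367, df = 33. Critical t = ±1.692. Reject H₀.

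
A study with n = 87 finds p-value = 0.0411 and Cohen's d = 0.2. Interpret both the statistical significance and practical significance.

Statistically significant (p = 0.0411 < 0.05). Cohen's d = 0.2 indicates a small effect size. Both statistical and practical significance should be considered.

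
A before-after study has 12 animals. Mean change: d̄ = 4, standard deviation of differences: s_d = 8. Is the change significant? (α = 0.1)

t = d̄/(s_d/√n) = 4/(8/√12) = 1.732. df = 11, critical t = ±1.796. Fail to reject H₀.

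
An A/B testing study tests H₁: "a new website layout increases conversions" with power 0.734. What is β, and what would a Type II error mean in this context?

β = 1 - power = 1 - 0.734 = 0.266. A Type II error is failing to reject H₀ when H₀ is false (false negative) — here, failing to conclude that a new website layout increases conversions when in fact it is true. Consequence: discarding a layout that would have improved conversions — lost revenue.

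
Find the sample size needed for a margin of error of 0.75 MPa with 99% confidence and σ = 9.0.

n = (z*σ/E)² = (2.576×9.0/0.75)² = 955.6 → n = 956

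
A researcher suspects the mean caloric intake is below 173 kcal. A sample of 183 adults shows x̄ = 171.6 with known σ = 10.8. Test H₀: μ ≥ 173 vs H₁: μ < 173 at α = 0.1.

z = -1.754. Critical value: -1.28. Reject H₀.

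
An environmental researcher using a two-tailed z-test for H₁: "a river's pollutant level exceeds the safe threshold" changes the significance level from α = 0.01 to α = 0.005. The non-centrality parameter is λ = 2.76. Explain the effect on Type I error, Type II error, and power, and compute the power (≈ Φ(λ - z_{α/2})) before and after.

Decreasing α from 0.01 to 0.005:
• Type I error rate decreases (α is the Type I rate by definition).
• Critical value moves from z_{α/2} = 2.576 to 2.807, so power = Φ(λ - z_{α/2}) goes from Φ(2.76 - 2.576) = 0.573 to Φ(2.76 - 2.807) = 0.481.
• Type II error rate β = 1 - power therefore increases (0.427 → 0.519).
Appropriate when false positives are costly — here, shutting down a compliant factory unnecessarily.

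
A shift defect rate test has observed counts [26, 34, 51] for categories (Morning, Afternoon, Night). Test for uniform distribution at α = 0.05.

Expected = 37 each. χ² = Σ(O-E)²/E = 8.811. df = 2, critical value = 5.991. Reject H₀.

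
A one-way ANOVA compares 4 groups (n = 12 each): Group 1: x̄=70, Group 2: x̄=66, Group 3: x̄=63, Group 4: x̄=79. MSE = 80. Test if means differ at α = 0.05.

Grand mean = 69.5. SS_between = 1740.0, MS_between = 580.0. F = 7.25, F_crit ≈ 2.816. Reject H₀.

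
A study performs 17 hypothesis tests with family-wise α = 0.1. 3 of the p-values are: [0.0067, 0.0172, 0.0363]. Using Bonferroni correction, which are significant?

Bonferroni α = 0.1/17 = 0.00588. None of the given p-values are significant.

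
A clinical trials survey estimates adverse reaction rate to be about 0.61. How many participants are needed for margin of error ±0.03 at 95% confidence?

n = z²p(1-p)/E² = 1.96²×0.61×0.39/0.03² = 1015.5 → n = 1016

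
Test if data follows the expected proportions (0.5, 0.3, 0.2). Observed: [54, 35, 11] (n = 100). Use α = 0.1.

Expected: [50.0, 30.0, 20.0]. χ² = 5.203. df = 2, critical = 4.605. Reject H₀.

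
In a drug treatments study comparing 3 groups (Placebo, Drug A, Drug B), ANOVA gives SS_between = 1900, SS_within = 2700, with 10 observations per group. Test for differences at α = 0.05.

df_between = 2, df_within = 27. F = MS_between/MS_within = 950.0/100.0 = 9.5. F_crit ≈ 3.354. Reject H₀. At least one mean differs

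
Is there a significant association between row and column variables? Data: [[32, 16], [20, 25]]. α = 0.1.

χ² = 4.653. df = 1, critical = 2.706. Reject H₀. Variables are dependent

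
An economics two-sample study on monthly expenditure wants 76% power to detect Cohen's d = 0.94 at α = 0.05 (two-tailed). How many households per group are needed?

z_{α/2} = 1.96, z_β = Φ⁻¹(0.76) = 0.706. For large effect (d = 0.94): n per group = 2(z_{α/2} + z_β)²/d² = 2(1.96 + 0.706)²/0.94² = 16.1 → 17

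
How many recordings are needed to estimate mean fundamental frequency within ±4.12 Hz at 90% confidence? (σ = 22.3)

n = (z*σ/E)² = (1.645×22.3/4.12)² = 79.3 → n = 80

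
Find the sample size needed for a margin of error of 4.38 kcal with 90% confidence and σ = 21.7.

n = (z*σ/E)² = (1.645×21.7/4.38)² = 66.4 → n = 67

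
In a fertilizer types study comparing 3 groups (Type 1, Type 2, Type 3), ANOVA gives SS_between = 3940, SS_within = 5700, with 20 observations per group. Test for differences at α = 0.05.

df_between = 2, df_within = 57. F = MS_between/MS_within = 1970.0/100.0 = 19.7. F_crit ≈ 3.159. Reject H₀. At least one mean differs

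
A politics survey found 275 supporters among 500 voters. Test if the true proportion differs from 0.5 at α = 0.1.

p̂ = 0.55, p₀ = 0.5. z = (p̂ - p₀)/√(p₀(1-p₀)/n) = 2.236. Critical: ±1.645. Reject H₀.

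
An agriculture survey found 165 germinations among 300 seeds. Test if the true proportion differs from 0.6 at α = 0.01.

p̂ = 0.55, p₀ = 0.6. z = (p̂ - p₀)/√(p₀(1-p₀)/n) = -1.768. Critical: ±2.576. Fail to reject H₀.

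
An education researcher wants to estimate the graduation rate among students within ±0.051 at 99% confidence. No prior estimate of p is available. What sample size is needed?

Conservative approach: use p = 0.5 (maximizes p(1-p) = 0.25). n = z²(0.25)/E² = 2.576²×0.25/0.051² = 637.8 → n = 638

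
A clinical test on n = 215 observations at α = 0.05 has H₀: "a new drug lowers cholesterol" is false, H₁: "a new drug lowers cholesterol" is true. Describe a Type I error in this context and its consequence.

Type I error: rejecting H₀ when it is true — concluding that a new drug lowers cholesterol when in fact it is not. Consequence: approving an ineffective drug — patients take a useless medication and may skip effective alternatives.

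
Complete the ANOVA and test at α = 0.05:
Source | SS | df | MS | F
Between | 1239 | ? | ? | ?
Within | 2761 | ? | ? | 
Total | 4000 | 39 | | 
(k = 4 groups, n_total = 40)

df_between = 3, df_within = 36. MS_between = 413.0, MS_within = 76.69. F = 5.385, F_crit ≈ 2.866. Reject H₀.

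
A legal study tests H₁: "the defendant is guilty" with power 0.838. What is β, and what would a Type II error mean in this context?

β = 1 - power = 1 - 0.838 = 0.162. A Type II error is failing to reject H₀ when H₀ is false (false negative) — here, failing to conclude that the defendant is guilty when in fact it is true. Consequence: acquitting a guilty person.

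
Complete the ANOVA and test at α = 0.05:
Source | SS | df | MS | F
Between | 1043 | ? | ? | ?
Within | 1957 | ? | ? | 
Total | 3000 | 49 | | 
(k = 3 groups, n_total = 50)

df_between = 2, df_within = 47. MS_between = 521.5, MS_within = 41.64. F = 12.525, F_crit ≈ 3.195. Reject H₀.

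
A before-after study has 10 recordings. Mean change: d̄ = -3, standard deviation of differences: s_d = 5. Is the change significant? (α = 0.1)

t = d̄/(s_d/√n) = -3/(5/√10) = -1.897. df = 9, critical t = ±1.833. Reject H₀.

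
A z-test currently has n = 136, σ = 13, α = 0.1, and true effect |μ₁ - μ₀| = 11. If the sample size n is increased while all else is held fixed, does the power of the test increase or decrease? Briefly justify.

Power increases: a larger n shrinks the standard error σ/√n, moving the sampling distribution under H₁ further from the critical value.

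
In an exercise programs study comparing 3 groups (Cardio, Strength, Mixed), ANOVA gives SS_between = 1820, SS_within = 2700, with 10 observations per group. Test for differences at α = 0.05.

df_between = 2, df_within = 27. F = MS_between/MS_within = 910.0/100.0 = 9.1. F_crit ≈ 3.354. Reject H₀. At least one mean differs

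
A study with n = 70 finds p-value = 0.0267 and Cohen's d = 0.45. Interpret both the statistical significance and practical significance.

Statistically significant (p = 0.0267 < 0.05). Cohen's d = 0.45 indicates a small effect size. Both statistical and practical significance should be considered.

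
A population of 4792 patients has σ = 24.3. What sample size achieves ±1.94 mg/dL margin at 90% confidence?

Without FPC: n₀ = (1.645×24.3/1.94)² = 424.562. With FPC: n = n₀N/(n₀+N-1) = 390.1 → n = 391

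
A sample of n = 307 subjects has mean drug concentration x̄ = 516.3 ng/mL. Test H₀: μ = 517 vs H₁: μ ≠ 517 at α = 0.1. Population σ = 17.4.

z = (x̄ - μ₀)/(σ/√n) = (516.3 - 517)/(17.4/√307) = -0.705. Critical value: ±1.645. Since |-0.705| ≤ 1.645, Fail to reject H₀.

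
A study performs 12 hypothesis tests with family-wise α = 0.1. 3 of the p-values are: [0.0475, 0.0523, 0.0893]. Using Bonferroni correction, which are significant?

Bonferroni α = 0.1/12 = 0.00833. None of the given p-values are significant.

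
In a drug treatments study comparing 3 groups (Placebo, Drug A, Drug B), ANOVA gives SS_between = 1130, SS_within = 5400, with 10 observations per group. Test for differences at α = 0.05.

df_between = 2, df_within = 27. F = MS_between/MS_within = 565.0/200.0 = 2.825. F_crit ≈ 3.354. Fail to reject H₀.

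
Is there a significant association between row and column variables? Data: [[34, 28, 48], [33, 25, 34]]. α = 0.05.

χ² = 0.979. df = 2, critical = 5.991. Fail to reject H₀. No evidence of dependence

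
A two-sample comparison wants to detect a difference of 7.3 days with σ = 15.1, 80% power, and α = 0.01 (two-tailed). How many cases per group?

n per group = 2(z_α/2 + z_β)²σ²/d² = 2×(2.576 + 0.84)²×15.1²/7.3² = 99.9 → n = 100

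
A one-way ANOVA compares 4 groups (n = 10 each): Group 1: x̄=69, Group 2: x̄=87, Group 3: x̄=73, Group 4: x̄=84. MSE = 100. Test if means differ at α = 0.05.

Grand mean = 78.25. SS_between = 2227.5, MS_between = 742.5. F = 7.425, F_crit ≈ 2.866. Reject H₀.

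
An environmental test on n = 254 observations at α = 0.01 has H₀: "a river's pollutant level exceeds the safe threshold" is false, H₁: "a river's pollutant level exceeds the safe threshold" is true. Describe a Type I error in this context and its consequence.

Type I error: rejecting H₀ when it is true — concluding that a river's pollutant level exceeds the safe threshold when in fact it is not. Consequence: shutting down a compliant factory unnecessarily.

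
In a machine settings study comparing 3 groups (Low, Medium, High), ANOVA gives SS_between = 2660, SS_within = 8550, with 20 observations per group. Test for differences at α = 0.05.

df_between = 2, df_within = 57. F = MS_between/MS_within = 1330.0/150.0 = 8.867. F_crit ≈ 3.159. Reject H₀. At least one mean differs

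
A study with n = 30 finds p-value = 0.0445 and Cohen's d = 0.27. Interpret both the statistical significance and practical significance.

Statistically significant (p = 0.0445 < 0.05). Cohen's d = 0.27 indicates a small effect size. Both statistical and practical significance should be considered.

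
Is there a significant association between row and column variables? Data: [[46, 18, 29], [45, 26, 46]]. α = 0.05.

χ² = 2.61. df = 2, critical = 5.991. Fail to reject H₀. No evidence of dependence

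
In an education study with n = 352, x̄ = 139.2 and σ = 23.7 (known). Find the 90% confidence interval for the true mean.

CI = x̄ ± z*(σ/√n) = 139.2 ± 1.645(23.7/√352) = 139.2 ± 2.08 = (137.12, 141.28)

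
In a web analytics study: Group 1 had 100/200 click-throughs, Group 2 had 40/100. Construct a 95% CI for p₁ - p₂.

p̂₁ = 0.5, p̂₂ = 0.4. Difference = 0.1. CI = (-0.018, 0.218)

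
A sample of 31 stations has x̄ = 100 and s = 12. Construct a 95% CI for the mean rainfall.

CI = x̄ ± t*(s/√n) = 100 ± 2.042(12/√31) = (95.6, 104.4)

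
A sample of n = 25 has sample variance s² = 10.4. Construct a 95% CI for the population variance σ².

df = 24. χ²_{0.025} = 39.364, χ²_{0.975} = 12.401. CI for σ² = ((n-1)s²/χ²_{α/2}, (n-1)s²/χ²_{1-α/2}) = (24·10.4/39.364, 24·10.4/12.401) = (6.34, 20.13)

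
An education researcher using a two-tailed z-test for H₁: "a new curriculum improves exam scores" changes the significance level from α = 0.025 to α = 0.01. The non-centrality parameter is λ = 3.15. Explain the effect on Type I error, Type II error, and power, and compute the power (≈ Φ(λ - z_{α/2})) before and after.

Decreasing α from 0.025 to 0.01:
• Type I error rate decreases (α is the Type I rate by definition).
• Critical value moves from z_{α/2} = 2.241 to 2.576, so power = Φ(λ - z_{α/2}) goes from Φ(3.15 - 2.241) = 0.818 to Φ(3.15 - 2.576) = 0.717.
• Type II error rate β = 1 - power therefore increases (0.182 → 0.283).
Appropriate when false positives are costly — here, adopting a curriculum that gives no real benefit — disruption for nothing.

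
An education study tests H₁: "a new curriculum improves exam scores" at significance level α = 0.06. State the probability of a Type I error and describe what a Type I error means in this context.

P(Type I error) = α = 0.06. A Type I error is rejecting H₀ when H₀ is actually true (false positive) — here, concluding that a new curriculum improves exam scores when in fact this is not the case. Consequence: adopting a curriculum that gives no real benefit — disruption for nothing.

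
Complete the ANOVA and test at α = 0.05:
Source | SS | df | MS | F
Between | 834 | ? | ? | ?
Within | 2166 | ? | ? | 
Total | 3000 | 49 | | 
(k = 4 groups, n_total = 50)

df_between = 3, df_within = 46. MS_between = 278.0, MS_within = 47.09. F = 5.904, F_crit ≈ 2.807. Reject H₀.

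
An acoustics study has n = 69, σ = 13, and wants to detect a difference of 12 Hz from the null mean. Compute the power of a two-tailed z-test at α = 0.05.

SE = σ/√n = 13/√69 = 1.565. Non-centrality λ = d/SE = 12/1.565 = 7.668. Power ≈ Φ(λ - z_{α/2}) = Φ(7.668 - 1.96) = Φ(5.708) = 1.0.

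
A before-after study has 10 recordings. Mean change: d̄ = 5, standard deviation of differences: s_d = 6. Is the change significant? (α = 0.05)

t = d̄/(s_d/√n) = 5/(6/√10) = 2.635. df = 9, critical t = ±2.262. Reject H₀.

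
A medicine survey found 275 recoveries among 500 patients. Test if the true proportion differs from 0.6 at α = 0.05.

p̂ = 0.55, p₀ = 0.6. z = (p̂ - p₀)/√(p₀(1-p₀)/n) = -2.282. Critical: ±1.96. Reject H₀.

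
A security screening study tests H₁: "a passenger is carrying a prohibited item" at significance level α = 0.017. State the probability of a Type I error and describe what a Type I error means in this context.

P(Type I error) = α = 0.017. A Type I error is rejecting H₀ when H₀ is actually true (false positive) — here, concluding that a passenger is carrying a prohibited item when in fact this is not the case. Consequence: detaining an innocent passenger — delay and inconvenience.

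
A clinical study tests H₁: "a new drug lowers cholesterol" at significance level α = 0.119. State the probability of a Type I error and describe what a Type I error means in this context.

P(Type I error) = α = 0.119. A Type I error is rejecting H₀ when H₀ is actually true (false positive) — here, concluding that a new drug lowers cholesterol when in fact this is not the case. Consequence: approving an ineffective drug — patients take a useless medication and may skip effective alternatives.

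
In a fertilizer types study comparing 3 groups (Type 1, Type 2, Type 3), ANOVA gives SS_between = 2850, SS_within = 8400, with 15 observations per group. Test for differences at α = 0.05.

df_between = 2, df_within = 42. F = MS_between/MS_within = 1425.0/200.0 = 7.125. F_crit ≈ 3.22. Reject H₀. At least one mean differs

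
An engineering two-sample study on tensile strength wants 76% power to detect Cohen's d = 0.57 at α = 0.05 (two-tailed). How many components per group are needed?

z_{α/2} = 1.96, z_β = Φ⁻¹(0.76) = 0.706. For medium effect (d = 0.57): n per group = 2(z_{α/2} + z_β)²/d² = 2(1.96 + 0.706)²/0.57² = 43.8 → 44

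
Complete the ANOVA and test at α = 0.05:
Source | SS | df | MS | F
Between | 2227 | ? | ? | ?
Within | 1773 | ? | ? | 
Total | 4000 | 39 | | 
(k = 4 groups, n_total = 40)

df_between = 3, df_within = 36. MS_between = 742.33, MS_within = 49.25. F = 15.073, F_crit ≈ 2.866. Reject H₀.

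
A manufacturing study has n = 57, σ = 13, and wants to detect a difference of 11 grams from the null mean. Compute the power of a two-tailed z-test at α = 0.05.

SE = σ/√n = 13/√57 = 1.722. Non-centrality λ = d/SE = 11/1.722 = 6.388. Power ≈ Φ(λ - z_{α/2}) = Φ(6.388 - 1.96) = Φ(4.428) = 1.0.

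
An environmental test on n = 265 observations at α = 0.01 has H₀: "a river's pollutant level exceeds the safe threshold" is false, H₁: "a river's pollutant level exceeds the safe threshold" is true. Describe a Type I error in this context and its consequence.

Type I error: rejecting H₀ when it is true — concluding that a river's pollutant level exceeds the safe threshold when in fact it is not. Consequence: shutting down a compliant factory unnecessarily.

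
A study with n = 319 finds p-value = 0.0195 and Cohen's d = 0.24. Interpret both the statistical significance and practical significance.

Statistically significant (p = 0.0195 < 0.05). Cohen's d = 0.24 indicates a small effect size. Both statistical and practical significance should be considered.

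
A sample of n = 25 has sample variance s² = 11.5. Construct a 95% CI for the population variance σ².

df = 24. χ²_{0.025} = 39.364, χ²_{0.975} = 12.401. CI for σ² = ((n-1)s²/χ²_{α/2}, (n-1)s²/χ²_{1-α/2}) = (24·11.5/39.364, 24·11.5/12.401) = (7.01, 22.26)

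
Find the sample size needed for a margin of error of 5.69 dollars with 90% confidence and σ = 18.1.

n = (z*σ/E)² = (1.645×18.1/5.69)² = 27.4 → n = 28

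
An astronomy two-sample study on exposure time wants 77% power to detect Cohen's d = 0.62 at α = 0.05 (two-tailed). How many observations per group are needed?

z_{α/2} = 1.96, z_β = Φ⁻¹(0.77) = 0.739. For medium effect (d = 0.62): n per group = 2(z_{α/2} + z_β)²/d² = 2(1.96 + 0.739)²/0.62² = 37.9 → 38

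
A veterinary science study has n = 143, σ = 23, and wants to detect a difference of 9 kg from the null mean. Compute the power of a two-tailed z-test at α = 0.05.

SE = σ/√n = 23/√143 = 1.923. Non-centrality λ = d/SE = 9/1.923 = 4.679. Power ≈ Φ(λ - z_{α/2}) = Φ(4.679 - 1.96) = Φ(2.719) = 0.997.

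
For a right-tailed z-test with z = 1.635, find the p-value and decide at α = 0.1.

p = P(Z > 1.635) = 1 - Φ(1.635) ≈ 0.051. Since p < 0.1, reject H₀ (significant) at α = 0.1.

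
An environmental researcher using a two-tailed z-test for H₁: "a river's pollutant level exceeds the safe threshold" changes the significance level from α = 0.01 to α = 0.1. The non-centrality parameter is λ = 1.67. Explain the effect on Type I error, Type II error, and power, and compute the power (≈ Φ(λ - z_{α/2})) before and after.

Increasing α from 0.01 to 0.1:
• Type I error rate increases (α is the Type I rate by definition).
• Critical value moves from z_{α/2} = 2.576 to 1.645, so power = Φ(λ - z_{α/2}) goes from Φ(1.67 - 2.576) = 0.182 to Φ(1.67 - 1.645) = 0.51.
• Type II error rate β = 1 - power therefore decreases (0.818 → 0.49).
Appropriate when false negatives are costly — here, allowing unsafe pollution to continue.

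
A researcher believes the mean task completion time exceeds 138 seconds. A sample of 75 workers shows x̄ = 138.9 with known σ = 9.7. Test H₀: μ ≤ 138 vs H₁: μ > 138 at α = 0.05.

z = 0.804. Critical value: 1.645. Fail to reject H₀.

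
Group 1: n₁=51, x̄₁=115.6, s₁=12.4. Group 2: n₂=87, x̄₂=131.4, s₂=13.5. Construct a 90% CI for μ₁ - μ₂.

Difference = -15.8. SE = √(12.4²/51 + 13.5²/87) = 2.26. CI = (-19.52, -12.08)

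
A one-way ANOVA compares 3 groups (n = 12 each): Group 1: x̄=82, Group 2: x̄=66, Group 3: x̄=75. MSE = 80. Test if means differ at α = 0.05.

Grand mean = 74.33. SS_between = 1544.0, MS_between = 772.0. F = 9.65, F_crit ≈ 3.285. Reject H₀.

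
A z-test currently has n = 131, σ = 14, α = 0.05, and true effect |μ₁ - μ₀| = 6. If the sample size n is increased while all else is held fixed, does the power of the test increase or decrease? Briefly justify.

Power increases: a larger n shrinks the standard error σ/√n, moving the sampling distribution under H₁ further from the critical value.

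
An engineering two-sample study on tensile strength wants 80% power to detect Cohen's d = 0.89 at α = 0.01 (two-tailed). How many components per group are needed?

z_{α/2} = 2.576, z_β = Φ⁻¹(0.8) = 0.842. For large effect (d = 0.89): n per group = 2(z_{α/2} + z_β)²/d² = 2(2.576 + 0.842)²/0.89² = 29.5 → 30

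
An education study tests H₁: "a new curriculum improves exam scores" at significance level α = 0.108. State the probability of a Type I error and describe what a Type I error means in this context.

P(Type I error) = α = 0.108. A Type I error is rejecting H₀ when H₀ is actually true (false positive) — here, concluding that a new curriculum improves exam scores when in fact this is not the case. Consequence: adopting a curriculum that gives no real benefit — disruption for nothing.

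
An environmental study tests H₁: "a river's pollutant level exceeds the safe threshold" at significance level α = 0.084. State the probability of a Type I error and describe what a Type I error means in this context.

P(Type I error) = α = 0.084. A Type I error is rejecting H₀ when H₀ is actually true (false positive) — here, concluding that a river's pollutant level exceeds the safe threshold when in fact this is not the case. Consequence: shutting down a compliant factory unnecessarily.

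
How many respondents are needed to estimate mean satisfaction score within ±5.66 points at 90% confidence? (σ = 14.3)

n = (z*σ/E)² = (1.645×14.3/5.66)² = 17.3 → n = 18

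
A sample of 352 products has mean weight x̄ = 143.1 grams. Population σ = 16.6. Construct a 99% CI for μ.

CI = x̄ ± z*(σ/√n) = 143.1 ± 2.576(16.6/√352) = 143.1 ± 2.28 = (140.82, 145.38)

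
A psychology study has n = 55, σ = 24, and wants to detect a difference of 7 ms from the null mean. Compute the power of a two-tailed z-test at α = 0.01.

SE = σ/√n = 24/√55 = 3.236. Non-centrality λ = d/SE = 7/3.236 = 2.163. Power ≈ Φ(λ - z_{α/2}) = Φ(2.163 - 2.576) = Φ(-0.413) = 0.34.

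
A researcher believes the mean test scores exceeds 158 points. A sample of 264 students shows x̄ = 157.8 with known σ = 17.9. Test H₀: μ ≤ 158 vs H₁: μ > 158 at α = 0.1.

z = -0.182. Critical value: 1.28. Fail to reject H₀.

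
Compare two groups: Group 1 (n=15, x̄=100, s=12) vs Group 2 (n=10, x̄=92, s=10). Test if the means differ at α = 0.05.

Pooled sp = 11.26. t = 1.74, df = 23. Critical t = ±2.069. Fail to reject H₀.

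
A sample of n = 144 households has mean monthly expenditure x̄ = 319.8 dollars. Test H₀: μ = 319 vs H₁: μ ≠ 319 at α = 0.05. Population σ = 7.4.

z = (x̄ - μ₀)/(σ/√n) = (319.8 - 319)/(7.4/√144) = 1.297. Critical value: ±1.96. Since |1.297| ≤ 1.96, Fail to reject H₀.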